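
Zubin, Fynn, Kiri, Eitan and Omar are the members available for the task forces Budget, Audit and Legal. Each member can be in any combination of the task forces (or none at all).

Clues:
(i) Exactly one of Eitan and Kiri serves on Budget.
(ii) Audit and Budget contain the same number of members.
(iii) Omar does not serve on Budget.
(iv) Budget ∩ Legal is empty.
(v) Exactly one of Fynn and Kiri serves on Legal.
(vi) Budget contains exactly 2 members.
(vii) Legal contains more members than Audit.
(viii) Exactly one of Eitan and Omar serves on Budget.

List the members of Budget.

Budget = {Eitan, Fynn}

From (iii): Omar ∉ Budget.
(viii) (exactly one): Eitan ∈ Budget.
(i) (exactly one): Kiri ∉ Budget.
(iv) (disjoint): Eitan ∉ Legal.
Suppose Zubin ∈ Budget: no assignment then satisfies all the clues, so Zubin ∉ Budget.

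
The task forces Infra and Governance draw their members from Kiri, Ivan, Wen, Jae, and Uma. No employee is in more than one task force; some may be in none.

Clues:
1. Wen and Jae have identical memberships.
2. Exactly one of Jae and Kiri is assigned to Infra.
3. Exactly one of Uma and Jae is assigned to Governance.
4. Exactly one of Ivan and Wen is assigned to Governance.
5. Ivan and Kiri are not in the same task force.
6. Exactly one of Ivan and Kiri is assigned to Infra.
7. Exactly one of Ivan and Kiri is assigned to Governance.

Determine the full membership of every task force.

Infra = {Kiri}; Governance = {Ivan, Uma}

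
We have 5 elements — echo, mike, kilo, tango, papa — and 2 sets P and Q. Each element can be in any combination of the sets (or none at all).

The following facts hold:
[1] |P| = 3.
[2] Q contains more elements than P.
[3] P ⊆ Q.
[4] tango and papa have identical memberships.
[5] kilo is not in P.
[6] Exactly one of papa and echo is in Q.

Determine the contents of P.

P = {mike, papa, tango}

From (5): kilo ∉ P.
Suppose echo ∈ P: no assignment then satisfies all the clues, so echo ∉ P.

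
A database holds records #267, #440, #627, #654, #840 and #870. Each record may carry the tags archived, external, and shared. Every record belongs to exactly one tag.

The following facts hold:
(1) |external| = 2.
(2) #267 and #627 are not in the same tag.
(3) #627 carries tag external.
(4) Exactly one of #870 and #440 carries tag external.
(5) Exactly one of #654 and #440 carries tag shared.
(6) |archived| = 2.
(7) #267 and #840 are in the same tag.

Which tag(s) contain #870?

#870: shared

From (3): #627 ∈ external.
(2): #267 ∉ external.
(7): #840 matches #267: #840 ∉ external.
Suppose #870 ∈ archived: no assignment then satisfies all the clues, so #870 ∉ archived.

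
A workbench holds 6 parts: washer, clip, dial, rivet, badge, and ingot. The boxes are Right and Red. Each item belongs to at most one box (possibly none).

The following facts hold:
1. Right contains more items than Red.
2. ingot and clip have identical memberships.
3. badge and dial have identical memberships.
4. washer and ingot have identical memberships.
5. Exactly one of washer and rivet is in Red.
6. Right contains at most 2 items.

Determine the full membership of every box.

Right = {badge, dial}; Red = {rivet}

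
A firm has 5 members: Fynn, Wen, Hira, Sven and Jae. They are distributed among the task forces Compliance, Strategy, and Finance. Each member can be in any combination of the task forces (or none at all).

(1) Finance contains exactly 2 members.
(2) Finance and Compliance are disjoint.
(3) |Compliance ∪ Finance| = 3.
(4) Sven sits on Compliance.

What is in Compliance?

Compliance = {Sven}

From (4): Sven ∈ Compliance.
(2) (disjoint): Sven ∉ Finance.
Suppose Fynn ∈ Compliance: no assignment then satisfies all the clues, so Fynn ∉ Compliance.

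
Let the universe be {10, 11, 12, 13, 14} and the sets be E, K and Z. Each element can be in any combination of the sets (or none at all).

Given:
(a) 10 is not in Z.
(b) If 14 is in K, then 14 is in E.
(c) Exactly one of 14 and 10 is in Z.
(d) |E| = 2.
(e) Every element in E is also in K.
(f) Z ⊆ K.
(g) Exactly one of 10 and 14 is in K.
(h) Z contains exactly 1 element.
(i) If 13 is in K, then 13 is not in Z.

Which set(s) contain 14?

14: E, K, Z

From (a): 10 ∉ Z.
(c) (exactly one): 14 ∈ Z.
(f) with 14 ∈ Z: 14 ∈ K.
(g) (exactly one): 10 ∉ K.
(h): Z already has 1, so the rest are out.
(b): 14 ∈ E.
(e) contrapositive: 10 ∉ E.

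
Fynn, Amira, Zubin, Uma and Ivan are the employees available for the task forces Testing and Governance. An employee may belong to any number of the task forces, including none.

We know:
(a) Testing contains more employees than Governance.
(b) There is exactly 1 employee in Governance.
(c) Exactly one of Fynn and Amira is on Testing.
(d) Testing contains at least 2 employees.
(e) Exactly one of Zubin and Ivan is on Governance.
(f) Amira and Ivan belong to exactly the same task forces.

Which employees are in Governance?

Governance = {Zubin}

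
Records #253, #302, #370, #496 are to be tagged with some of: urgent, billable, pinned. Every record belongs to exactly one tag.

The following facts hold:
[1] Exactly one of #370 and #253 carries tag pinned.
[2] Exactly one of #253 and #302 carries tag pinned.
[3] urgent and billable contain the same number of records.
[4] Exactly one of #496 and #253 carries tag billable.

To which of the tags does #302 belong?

#302: pinned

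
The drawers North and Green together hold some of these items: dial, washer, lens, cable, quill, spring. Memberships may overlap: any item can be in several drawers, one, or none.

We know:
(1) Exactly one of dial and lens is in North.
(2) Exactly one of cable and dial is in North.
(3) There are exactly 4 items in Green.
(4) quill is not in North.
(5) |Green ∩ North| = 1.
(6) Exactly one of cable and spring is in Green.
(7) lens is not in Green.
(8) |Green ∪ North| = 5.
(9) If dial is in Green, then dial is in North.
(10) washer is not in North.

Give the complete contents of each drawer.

North = {dial, spring}; Green = {cable, dial, quill, washer}

From (4): quill ∉ North.
From (7): lens ∉ Green.
From (10): washer ∉ North.
Suppose dial ∉ North: no assignment then satisfies all the clues, so dial ∈ North.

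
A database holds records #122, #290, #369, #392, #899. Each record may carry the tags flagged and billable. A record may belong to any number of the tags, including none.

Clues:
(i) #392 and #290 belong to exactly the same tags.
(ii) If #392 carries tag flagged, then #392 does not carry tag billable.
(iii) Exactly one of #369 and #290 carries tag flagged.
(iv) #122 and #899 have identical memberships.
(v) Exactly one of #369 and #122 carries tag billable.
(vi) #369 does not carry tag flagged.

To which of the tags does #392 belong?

From (vi): #369 ∉ flagged.
(iii) (exactly one): #290 ∈ flagged.
(i): #392 matches #290: #392 ∈ flagged.
(ii): #392 ∉ billable.
(i): #290 matches #392: #290 ∉ billable.

#392: flagged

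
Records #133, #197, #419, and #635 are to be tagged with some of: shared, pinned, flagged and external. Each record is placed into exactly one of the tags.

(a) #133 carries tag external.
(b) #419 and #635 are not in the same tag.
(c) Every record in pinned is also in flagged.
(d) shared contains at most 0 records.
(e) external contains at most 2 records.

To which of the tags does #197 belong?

#197: flagged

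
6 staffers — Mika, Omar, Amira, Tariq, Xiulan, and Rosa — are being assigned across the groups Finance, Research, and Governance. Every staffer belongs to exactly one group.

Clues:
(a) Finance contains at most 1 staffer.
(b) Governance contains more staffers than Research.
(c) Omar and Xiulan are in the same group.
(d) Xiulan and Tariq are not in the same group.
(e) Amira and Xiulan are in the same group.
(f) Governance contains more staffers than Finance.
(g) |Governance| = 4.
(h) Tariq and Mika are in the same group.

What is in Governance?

Governance = {Amira, Omar, Rosa, Xiulan}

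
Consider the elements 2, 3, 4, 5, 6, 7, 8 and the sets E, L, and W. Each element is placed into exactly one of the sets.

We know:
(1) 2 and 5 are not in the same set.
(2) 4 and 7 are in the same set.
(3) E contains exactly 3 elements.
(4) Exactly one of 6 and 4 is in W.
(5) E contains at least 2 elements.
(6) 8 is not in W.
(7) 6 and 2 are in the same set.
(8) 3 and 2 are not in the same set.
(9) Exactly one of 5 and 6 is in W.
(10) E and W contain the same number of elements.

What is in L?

L = {3}

From (6): 8 ∉ W.
Suppose 2 ∈ L: no assignment then satisfies all the clues, so 2 ∉ L.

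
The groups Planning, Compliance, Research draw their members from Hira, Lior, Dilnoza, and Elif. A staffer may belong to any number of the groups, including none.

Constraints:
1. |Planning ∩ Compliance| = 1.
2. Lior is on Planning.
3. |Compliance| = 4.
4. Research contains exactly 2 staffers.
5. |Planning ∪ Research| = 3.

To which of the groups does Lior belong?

From (2): Lior ∈ Planning.
(3): only 4 candidates remain for Compliance, so all are in.
Suppose Lior ∈ Research: no assignment then satisfies all the clues, so Lior ∉ Research.

Lior: Compliance, Planning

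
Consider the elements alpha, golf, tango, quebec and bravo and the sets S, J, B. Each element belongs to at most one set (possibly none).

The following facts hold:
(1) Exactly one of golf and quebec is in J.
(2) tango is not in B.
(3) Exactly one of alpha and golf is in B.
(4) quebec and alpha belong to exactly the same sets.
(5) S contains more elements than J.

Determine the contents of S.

S = {bravo, tango}

From (2): tango ∉ B.
Suppose alpha ∈ S: no assignment then satisfies all the clues, so alpha ∉ S.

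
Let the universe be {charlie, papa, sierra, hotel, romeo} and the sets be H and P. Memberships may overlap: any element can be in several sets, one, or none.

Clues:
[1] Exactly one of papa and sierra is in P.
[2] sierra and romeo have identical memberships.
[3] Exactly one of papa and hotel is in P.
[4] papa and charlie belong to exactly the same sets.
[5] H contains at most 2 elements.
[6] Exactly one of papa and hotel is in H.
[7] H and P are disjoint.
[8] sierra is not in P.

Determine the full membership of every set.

From (8): sierra ∉ P.
(1) (exactly one): papa ∈ P.
(2): romeo matches sierra: romeo ∉ P.
(3) (exactly one): hotel ∉ P.
(4): charlie matches papa: charlie ∈ P.
(7) (disjoint): charlie ∉ H.
(7) (disjoint): papa ∉ H.
(6) (exactly one): hotel ∈ H.
Suppose sierra ∈ H: no assignment then satisfies all the clues, so sierra ∉ H.

H = {hotel}; P = {charlie, papa}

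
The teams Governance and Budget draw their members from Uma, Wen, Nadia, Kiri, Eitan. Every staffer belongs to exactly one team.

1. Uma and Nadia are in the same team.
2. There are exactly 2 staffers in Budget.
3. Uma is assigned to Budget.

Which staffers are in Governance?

Governance = {Eitan, Kiri, Wen}

From (3): Uma ∈ Budget.
(1): Nadia matches Uma: Nadia ∉ Governance.
(1): Nadia matches Uma: Nadia ∈ Budget.
(2): Budget already has 2, so the rest are out.
Only one team left: Wen ∈ Governance.
Only one team left: Kiri ∈ Governance.
Only one team left: Eitan ∈ Governance.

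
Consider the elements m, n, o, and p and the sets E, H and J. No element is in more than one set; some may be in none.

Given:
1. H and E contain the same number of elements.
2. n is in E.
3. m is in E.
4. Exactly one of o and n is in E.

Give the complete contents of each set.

E = {m, n}; H = {o, p}; J = {}

From (2): n ∈ E.
From (3): m ∈ E.
(4) (exactly one): o ∉ E.
Suppose o ∉ H: no assignment then satisfies all the clues, so o ∈ H.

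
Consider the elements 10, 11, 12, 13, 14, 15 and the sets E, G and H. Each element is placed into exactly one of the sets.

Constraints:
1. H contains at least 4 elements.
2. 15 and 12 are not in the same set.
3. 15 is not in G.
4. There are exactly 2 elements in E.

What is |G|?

0

From (3): 15 ∉ G.
Suppose 10 ∈ G: no assignment then satisfies all the clues, so 10 ∉ G.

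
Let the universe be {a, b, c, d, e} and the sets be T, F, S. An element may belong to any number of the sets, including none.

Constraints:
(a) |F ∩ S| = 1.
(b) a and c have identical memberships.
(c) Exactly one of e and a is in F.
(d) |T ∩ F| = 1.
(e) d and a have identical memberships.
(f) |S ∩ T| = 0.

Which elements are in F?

F = {b, e}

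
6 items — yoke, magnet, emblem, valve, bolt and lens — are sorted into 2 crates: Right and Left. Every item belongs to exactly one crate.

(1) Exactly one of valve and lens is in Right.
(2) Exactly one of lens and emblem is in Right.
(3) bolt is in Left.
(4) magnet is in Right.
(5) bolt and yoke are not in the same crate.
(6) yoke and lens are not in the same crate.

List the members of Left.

Left = {bolt, lens}

From (3): bolt ∈ Left.
From (4): magnet ∈ Right.
(5): yoke ∉ Left.
Only one crate left: yoke ∈ Right.
(6): lens ∉ Right.
Only one crate left: lens ∈ Left.
(1) (exactly one): valve ∈ Right.
(2) (exactly one): emblem ∈ Right.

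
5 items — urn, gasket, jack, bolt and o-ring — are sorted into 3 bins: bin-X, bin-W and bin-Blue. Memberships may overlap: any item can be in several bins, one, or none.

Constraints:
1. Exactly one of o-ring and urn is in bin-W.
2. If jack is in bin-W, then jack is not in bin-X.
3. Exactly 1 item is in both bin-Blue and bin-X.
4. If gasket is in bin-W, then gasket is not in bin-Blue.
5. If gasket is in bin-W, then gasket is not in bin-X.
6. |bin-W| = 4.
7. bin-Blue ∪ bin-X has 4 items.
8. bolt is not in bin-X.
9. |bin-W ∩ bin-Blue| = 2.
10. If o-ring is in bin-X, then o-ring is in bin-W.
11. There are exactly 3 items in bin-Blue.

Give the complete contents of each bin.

bin-X = {o-ring, urn}; bin-W = {bolt, gasket, jack, o-ring}; bin-Blue = {bolt, jack, urn}

From (8): bolt ∉ bin-X.
Suppose urn ∉ bin-X: no assignment then satisfies all the clues, so urn ∈ bin-X.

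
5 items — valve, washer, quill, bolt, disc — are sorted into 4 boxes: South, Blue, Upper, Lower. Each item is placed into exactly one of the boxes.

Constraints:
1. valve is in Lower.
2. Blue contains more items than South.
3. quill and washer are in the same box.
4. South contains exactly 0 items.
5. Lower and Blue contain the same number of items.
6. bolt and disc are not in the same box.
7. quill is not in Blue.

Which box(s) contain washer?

washer: Upper

From (1): valve ∈ Lower.
From (7): quill ∉ Blue.
(3): washer matches quill: washer ∉ Blue.
(4): South already has 0, so the rest are out.
Suppose washer ∉ Upper: no assignment then satisfies all the clues, so washer ∈ Upper.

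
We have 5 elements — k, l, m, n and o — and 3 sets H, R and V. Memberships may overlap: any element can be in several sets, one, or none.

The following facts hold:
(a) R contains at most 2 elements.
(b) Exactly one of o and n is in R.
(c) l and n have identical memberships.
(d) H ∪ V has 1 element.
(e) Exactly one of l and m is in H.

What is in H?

H = {m}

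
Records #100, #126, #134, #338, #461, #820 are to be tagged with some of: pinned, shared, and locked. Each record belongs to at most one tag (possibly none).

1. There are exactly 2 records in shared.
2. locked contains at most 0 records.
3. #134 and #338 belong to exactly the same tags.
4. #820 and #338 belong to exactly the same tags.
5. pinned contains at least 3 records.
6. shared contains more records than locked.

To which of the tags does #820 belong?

(2): locked already has 0, so the rest are out.
Suppose #820 ∉ pinned: no assignment then satisfies all the clues, so #820 ∈ pinned.

#820: pinned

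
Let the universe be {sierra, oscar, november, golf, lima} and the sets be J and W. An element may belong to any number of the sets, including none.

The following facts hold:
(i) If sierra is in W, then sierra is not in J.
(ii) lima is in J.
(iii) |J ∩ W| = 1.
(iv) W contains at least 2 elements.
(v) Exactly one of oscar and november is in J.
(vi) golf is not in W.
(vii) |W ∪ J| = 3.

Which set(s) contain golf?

golf: none

From (ii): lima ∈ J.
From (vi): golf ∉ W.
Suppose golf ∈ J: no assignment then satisfies all the clues, so golf ∉ J.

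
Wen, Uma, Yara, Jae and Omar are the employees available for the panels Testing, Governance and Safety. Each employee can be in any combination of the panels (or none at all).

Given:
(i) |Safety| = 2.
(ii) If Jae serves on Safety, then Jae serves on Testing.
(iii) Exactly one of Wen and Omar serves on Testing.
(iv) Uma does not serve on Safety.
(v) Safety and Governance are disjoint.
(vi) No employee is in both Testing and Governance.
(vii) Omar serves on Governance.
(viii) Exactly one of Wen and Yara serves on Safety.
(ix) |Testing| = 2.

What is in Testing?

Testing = {Jae, Wen}

From (iv): Uma ∉ Safety.
From (vii): Omar ∈ Governance.
(v) (disjoint): Omar ∉ Safety.
(vi) (disjoint): Omar ∉ Testing.
(iii) (exactly one): Wen ∈ Testing.
(vi) (disjoint): Wen ∉ Governance.
Suppose Uma ∈ Testing: no assignment then satisfies all the clues, so Uma ∉ Testing.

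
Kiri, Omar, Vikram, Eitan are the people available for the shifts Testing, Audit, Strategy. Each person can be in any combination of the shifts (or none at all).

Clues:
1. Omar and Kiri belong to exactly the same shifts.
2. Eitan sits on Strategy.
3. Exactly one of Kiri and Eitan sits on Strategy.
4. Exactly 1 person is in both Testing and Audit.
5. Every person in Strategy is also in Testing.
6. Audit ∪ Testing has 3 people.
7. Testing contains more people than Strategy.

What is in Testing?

Testing = {Eitan, Kiri, Omar}

From (2): Eitan ∈ Strategy.
(3) (exactly one): Kiri ∉ Strategy.
(5) with Eitan ∈ Strategy: Eitan ∈ Testing.
(1): Omar matches Kiri: Omar ∉ Strategy.
Suppose Kiri ∉ Testing: no assignment then satisfies all the clues, so Kiri ∈ Testing.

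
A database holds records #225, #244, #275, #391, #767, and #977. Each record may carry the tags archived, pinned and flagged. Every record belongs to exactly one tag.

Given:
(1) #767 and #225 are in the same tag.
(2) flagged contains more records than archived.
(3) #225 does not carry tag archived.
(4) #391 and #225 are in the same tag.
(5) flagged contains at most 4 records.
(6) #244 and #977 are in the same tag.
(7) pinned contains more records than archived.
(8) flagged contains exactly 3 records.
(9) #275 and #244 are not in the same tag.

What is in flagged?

flagged = {#225, #391, #767}

From (3): #225 ∉ archived.
(1): #767 matches #225: #767 ∉ archived.
(4): #391 matches #225: #391 ∉ archived.
Suppose #225 ∉ flagged: no assignment then satisfies all the clues, so #225 ∈ flagged.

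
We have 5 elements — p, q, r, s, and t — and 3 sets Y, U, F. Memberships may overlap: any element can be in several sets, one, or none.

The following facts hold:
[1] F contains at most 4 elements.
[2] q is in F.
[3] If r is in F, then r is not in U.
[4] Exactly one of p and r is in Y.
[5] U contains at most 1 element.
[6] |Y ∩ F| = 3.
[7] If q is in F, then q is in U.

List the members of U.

U = {q}

From (2): q ∈ F.
(7): q ∈ U.
(5): U already has 1, so the rest are out.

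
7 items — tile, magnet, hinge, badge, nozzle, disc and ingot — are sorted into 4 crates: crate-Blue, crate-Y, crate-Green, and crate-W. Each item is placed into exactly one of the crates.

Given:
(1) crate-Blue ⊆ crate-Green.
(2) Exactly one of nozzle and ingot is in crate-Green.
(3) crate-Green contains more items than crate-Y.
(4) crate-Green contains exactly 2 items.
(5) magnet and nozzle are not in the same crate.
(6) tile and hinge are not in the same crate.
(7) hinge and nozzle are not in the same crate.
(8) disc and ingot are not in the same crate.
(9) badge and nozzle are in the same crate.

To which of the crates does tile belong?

tile: crate-W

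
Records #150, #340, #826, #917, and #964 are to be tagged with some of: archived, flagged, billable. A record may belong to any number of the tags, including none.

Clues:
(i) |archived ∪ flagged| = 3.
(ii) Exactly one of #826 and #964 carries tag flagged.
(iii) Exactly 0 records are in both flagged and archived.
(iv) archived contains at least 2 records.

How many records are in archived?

2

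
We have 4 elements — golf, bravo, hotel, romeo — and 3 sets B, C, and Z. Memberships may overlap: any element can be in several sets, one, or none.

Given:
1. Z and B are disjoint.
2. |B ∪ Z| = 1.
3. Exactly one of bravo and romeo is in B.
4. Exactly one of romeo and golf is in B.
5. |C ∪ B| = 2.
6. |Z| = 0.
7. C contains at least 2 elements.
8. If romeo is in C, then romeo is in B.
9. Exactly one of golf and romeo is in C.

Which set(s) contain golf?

(6): Z already has 0, so the rest are out.
Suppose golf ∈ B: no assignment then satisfies all the clues, so golf ∉ B.

golf: none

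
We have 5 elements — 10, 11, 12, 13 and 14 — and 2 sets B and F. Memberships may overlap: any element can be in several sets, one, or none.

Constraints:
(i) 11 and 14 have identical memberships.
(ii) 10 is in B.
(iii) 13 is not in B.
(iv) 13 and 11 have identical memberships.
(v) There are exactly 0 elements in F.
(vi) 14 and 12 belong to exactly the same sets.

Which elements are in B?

From (ii): 10 ∈ B.
From (iii): 13 ∉ B.
(iv): 11 matches 13: 11 ∉ B.
(v): F already has 0, so the rest are out.
(i): 14 matches 11: 14 ∉ B.
(vi): 12 matches 14: 12 ∉ B.

B = {10}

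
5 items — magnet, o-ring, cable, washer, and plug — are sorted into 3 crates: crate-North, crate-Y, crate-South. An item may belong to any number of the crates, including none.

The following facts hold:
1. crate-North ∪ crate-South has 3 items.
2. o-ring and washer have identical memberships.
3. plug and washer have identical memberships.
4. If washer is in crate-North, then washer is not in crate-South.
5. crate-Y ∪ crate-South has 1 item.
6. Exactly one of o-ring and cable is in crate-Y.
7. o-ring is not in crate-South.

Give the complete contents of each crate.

From (7): o-ring ∉ crate-South.
(2): washer matches o-ring: washer ∉ crate-South.
(3): plug matches washer: plug ∉ crate-South.
Suppose magnet ∈ crate-North: no assignment then satisfies all the clues, so magnet ∉ crate-North.

crate-North = {o-ring, plug, washer}; crate-Y = {cable}; crate-South = {}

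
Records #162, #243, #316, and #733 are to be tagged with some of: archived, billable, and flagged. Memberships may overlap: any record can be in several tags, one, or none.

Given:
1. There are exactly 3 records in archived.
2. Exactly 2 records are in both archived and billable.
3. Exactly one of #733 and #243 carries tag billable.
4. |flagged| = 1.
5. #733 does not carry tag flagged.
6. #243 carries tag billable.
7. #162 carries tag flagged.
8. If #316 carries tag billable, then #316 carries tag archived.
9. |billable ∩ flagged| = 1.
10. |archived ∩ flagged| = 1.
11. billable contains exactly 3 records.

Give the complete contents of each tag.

archived = {#162, #316, #733}; billable = {#162, #243, #316}; flagged = {#162}

From (5): #733 ∉ flagged.
From (6): #243 ∈ billable.
From (7): #162 ∈ flagged.
(3) (exactly one): #733 ∉ billable.
(4): flagged already has 1, so the rest are out.
(11): only 3 candidates remain for billable, so all are in.
(8): #316 ∈ archived.
Suppose #162 ∉ archived: no assignment then satisfies all the clues, so #162 ∈ archived.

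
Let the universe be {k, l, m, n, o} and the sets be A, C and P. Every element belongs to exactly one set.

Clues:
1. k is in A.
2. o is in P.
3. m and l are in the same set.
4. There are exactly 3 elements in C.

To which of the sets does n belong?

n: C

From (1): k ∈ A.
From (2): o ∈ P.
(4): only 3 candidates remain for C, so all are in.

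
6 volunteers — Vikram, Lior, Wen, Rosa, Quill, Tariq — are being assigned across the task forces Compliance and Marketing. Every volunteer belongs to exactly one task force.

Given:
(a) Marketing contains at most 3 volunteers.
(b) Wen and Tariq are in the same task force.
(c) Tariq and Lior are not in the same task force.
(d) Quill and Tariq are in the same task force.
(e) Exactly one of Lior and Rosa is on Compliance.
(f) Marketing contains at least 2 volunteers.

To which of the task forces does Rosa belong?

Rosa: Compliance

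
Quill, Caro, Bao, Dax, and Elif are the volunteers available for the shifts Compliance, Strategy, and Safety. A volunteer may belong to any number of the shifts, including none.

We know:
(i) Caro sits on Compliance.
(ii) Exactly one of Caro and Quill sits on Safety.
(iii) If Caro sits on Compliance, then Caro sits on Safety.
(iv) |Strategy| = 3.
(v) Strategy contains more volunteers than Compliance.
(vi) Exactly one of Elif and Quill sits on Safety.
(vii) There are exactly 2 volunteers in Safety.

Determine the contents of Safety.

Safety = {Caro, Elif}

From (i): Caro ∈ Compliance.
(iii): Caro ∈ Safety.
(ii) (exactly one): Quill ∉ Safety.
(vi) (exactly one): Elif ∈ Safety.
(vii): Safety already has 2, so the rest are out.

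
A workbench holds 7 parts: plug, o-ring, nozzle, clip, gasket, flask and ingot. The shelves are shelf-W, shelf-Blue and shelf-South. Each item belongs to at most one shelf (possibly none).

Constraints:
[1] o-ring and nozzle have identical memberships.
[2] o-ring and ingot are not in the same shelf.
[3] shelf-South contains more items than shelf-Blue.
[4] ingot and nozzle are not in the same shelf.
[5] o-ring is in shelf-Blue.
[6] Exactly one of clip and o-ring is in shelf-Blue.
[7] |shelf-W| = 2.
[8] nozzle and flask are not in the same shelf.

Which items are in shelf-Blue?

shelf-Blue = {nozzle, o-ring}

From (5): o-ring ∈ shelf-Blue.
(1): nozzle matches o-ring: nozzle ∉ shelf-W.
(1): nozzle matches o-ring: nozzle ∈ shelf-Blue.
(2): ingot ∉ shelf-Blue.
(6) (exactly one): clip ∉ shelf-Blue.
(8): flask ∉ shelf-Blue.
Suppose plug ∈ shelf-Blue: no assignment then satisfies all the clues, so plug ∉ shelf-Blue.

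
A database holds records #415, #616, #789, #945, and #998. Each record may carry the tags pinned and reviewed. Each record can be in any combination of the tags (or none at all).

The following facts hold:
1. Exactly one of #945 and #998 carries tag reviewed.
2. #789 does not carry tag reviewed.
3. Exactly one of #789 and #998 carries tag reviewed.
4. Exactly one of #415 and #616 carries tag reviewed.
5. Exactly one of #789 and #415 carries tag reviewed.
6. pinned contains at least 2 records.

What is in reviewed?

From (2): #789 ∉ reviewed.
(3) (exactly one): #998 ∈ reviewed.
(5) (exactly one): #415 ∈ reviewed.
(1) (exactly one): #945 ∉ reviewed.
(4) (exactly one): #616 ∉ reviewed.

reviewed = {#415, #998}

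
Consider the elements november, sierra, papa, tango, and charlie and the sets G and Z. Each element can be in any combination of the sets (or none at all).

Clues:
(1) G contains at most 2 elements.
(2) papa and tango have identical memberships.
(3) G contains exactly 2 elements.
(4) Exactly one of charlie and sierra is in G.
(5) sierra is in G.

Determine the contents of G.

G = {november, sierra}

From (5): sierra ∈ G.
(4) (exactly one): charlie ∉ G.
Suppose november ∉ G: no assignment then satisfies all the clues, so november ∈ G.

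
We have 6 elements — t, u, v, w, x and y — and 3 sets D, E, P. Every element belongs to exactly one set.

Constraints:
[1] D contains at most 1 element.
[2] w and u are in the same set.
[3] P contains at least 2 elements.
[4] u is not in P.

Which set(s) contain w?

w: E

From (4): u ∉ P.
(2): w matches u: w ∉ P.
Suppose w ∈ D: no assignment then satisfies all the clues, so w ∉ D.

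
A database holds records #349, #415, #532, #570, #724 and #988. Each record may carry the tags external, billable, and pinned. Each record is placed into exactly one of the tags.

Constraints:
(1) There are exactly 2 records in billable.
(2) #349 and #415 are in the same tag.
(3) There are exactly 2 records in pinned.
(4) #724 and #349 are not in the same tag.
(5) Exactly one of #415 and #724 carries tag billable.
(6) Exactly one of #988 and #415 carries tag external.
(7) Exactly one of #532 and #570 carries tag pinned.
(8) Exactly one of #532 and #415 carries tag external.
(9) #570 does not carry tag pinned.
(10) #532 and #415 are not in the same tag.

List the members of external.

external = {#349, #415}

From (9): #570 ∉ pinned.
(7) (exactly one): #532 ∈ pinned.
(8) (exactly one): #415 ∈ external.
(2): #349 matches #415: #349 ∈ external.
(4): #724 ∉ external.
(5) (exactly one): #724 ∈ billable.
(6) (exactly one): #988 ∉ external.
(3): only 2 candidates remain for pinned, so all are in.
(1): only 2 candidates remain for billable, so all are in.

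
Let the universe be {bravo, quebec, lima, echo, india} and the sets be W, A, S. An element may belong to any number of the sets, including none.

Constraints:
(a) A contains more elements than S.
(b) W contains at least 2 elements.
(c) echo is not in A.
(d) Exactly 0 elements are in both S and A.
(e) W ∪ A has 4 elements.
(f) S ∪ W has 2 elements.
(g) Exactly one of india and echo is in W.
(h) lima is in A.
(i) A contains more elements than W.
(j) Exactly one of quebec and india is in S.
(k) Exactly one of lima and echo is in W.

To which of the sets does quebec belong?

quebec: A

From (c): echo ∉ A.
From (h): lima ∈ A.
Suppose quebec ∈ W: no assignment then satisfies all the clues, so quebec ∉ W.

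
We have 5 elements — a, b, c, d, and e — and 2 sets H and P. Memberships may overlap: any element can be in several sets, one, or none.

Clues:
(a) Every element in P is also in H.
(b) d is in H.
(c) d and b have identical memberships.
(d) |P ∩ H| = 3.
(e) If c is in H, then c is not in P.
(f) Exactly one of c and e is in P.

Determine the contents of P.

From (b): d ∈ H.
(c): b matches d: b ∈ H.
Suppose a ∈ P: no assignment then satisfies all the clues, so a ∉ P.

P = {b, d, e}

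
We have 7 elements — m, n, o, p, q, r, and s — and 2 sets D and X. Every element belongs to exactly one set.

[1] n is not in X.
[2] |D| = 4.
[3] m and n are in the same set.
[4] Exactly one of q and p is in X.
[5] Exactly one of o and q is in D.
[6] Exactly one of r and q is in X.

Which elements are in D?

D = {m, n, q, s}

From (1): n ∉ X.
(3): m matches n: m ∉ X.
Only one set left: m ∈ D.
Only one set left: n ∈ D.
Suppose o ∈ D: no assignment then satisfies all the clues, so o ∉ D.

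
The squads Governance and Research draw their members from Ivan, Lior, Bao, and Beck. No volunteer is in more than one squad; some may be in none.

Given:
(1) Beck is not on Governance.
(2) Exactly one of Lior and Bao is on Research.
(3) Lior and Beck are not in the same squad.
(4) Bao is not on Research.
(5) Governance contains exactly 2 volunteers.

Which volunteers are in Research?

Research = {Lior}

From (1): Beck ∉ Governance.
From (4): Bao ∉ Research.
(2) (exactly one): Lior ∈ Research.
(3): Beck ∉ Research.
(5): only 2 candidates remain for Governance, so all are in.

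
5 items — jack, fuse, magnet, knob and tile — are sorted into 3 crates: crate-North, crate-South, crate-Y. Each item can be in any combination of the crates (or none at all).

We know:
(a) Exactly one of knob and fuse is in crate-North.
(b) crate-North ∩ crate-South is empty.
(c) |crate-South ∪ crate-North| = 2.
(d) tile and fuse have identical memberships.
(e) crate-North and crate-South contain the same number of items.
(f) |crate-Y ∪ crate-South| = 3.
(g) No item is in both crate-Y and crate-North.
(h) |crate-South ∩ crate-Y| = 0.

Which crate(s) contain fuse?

fuse: crate-Y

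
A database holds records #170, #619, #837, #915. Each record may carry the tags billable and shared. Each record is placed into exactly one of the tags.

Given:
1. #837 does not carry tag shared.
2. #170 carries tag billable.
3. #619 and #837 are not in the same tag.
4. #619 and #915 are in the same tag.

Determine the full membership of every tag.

From (1): #837 ∉ shared.
From (2): #170 ∈ billable.
Only one tag left: #837 ∈ billable.
(3): #619 ∉ billable.
(4): #915 matches #619: #915 ∉ billable.
Only one tag left: #619 ∈ shared.
Only one tag left: #915 ∈ shared.

billable = {#170, #837}; shared = {#619, #915}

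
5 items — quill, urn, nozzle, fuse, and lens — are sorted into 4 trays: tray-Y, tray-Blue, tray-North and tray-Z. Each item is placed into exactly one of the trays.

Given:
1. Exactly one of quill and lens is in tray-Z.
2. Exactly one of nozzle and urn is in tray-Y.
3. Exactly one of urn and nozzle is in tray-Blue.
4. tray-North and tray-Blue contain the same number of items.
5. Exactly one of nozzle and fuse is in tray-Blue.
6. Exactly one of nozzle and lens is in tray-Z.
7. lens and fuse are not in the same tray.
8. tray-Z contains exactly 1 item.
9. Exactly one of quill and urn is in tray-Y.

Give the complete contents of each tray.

tray-Y = {fuse, urn}; tray-Blue = {nozzle}; tray-North = {quill}; tray-Z = {lens}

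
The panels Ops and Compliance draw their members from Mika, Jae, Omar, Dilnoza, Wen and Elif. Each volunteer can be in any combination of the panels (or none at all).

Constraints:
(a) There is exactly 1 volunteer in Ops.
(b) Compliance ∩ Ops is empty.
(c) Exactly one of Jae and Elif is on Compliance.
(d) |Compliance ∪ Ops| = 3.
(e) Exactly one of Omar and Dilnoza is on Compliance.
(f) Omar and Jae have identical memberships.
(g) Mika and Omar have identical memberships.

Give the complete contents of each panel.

Ops = {Wen}; Compliance = {Dilnoza, Elif}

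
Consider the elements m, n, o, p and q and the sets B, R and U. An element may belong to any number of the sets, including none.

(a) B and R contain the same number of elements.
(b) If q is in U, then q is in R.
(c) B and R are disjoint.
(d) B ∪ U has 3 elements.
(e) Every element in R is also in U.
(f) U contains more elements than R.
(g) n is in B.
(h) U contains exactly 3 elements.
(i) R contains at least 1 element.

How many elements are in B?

1

From (g): n ∈ B.
(c) (disjoint): n ∉ R.
Suppose m ∈ B: no assignment then satisfies all the clues, so m ∉ B.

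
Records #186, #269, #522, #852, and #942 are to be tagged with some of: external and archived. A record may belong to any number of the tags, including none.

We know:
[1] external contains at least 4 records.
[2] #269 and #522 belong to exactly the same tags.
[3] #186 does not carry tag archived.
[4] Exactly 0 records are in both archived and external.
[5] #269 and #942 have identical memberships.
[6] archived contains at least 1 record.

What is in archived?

From (3): #186 ∉ archived.
Suppose #269 ∈ archived: no assignment then satisfies all the clues, so #269 ∉ archived.

archived = {#852}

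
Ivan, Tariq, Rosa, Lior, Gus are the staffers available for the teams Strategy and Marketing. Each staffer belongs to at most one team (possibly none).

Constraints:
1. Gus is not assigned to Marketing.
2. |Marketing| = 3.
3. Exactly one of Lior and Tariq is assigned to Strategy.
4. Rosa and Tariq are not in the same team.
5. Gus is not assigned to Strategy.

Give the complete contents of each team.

Strategy = {Tariq}; Marketing = {Ivan, Lior, Rosa}

From (1): Gus ∉ Marketing.
From (5): Gus ∉ Strategy.
Suppose Ivan ∈ Strategy: no assignment then satisfies all the clues, so Ivan ∉ Strategy.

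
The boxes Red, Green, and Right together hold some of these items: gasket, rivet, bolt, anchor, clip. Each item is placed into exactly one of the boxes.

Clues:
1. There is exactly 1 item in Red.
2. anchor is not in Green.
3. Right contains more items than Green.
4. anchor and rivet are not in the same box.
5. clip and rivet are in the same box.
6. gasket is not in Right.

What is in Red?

From (2): anchor ∉ Green.
From (6): gasket ∉ Right.
Suppose gasket ∈ Red: no assignment then satisfies all the clues, so gasket ∉ Red.

Red = {anchor}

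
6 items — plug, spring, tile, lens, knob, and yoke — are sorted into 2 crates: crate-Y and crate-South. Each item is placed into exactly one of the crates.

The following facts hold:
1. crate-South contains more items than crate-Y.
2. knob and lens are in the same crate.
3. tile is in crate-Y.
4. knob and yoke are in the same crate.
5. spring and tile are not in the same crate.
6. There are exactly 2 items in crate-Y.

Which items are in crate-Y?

crate-Y = {plug, tile}

From (3): tile ∈ crate-Y.
(5): spring ∉ crate-Y.
Only one crate left: spring ∈ crate-South.
Suppose plug ∉ crate-Y: no assignment then satisfies all the clues, so plug ∈ crate-Y.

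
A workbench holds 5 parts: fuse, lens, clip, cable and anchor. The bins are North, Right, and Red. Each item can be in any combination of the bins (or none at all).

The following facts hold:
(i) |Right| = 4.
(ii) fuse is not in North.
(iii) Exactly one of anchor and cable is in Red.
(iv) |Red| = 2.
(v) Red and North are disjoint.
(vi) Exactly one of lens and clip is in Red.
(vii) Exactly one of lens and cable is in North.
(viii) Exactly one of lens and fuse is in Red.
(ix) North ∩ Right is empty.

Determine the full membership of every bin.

North = {cable}; Right = {anchor, clip, fuse, lens}; Red = {anchor, lens}

From (ii): fuse ∉ North.
Suppose fuse ∉ Right: no assignment then satisfies all the clues, so fuse ∈ Right.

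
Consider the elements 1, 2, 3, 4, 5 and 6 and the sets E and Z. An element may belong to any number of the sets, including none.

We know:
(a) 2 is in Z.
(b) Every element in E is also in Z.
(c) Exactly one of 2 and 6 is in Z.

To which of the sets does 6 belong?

From (a): 2 ∈ Z.
(c) (exactly one): 6 ∉ Z.
(b) contrapositive: 6 ∉ E.

6: none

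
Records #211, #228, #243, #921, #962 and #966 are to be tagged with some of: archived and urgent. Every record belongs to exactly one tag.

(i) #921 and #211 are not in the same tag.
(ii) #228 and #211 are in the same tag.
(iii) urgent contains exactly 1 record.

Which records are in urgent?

urgent = {#921}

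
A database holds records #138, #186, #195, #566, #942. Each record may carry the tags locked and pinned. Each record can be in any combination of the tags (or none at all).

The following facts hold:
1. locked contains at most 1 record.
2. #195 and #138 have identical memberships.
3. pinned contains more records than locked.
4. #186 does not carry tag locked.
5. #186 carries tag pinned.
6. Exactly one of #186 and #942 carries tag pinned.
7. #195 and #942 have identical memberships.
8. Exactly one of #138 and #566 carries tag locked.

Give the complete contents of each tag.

locked = {#566}; pinned = {#186, #566}

From (4): #186 ∉ locked.
From (5): #186 ∈ pinned.
(6) (exactly one): #942 ∉ pinned.
(7): #195 matches #942: #195 ∉ pinned.
(2): #138 matches #195: #138 ∉ pinned.
Suppose #138 ∈ locked: no assignment then satisfies all the clues, so #138 ∉ locked.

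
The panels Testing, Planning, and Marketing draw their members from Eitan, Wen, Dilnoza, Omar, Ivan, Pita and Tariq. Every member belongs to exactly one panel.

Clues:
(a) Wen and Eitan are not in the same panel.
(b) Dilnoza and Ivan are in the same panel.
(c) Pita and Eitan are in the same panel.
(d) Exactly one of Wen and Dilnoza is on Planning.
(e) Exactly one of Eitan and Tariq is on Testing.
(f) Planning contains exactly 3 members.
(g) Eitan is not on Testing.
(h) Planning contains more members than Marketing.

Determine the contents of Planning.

Planning = {Dilnoza, Ivan, Omar}

From (g): Eitan ∉ Testing.
(c): Pita matches Eitan: Pita ∉ Testing.
(e) (exactly one): Tariq ∈ Testing.
Suppose Eitan ∈ Planning: no assignment then satisfies all the clues, so Eitan ∉ Planning.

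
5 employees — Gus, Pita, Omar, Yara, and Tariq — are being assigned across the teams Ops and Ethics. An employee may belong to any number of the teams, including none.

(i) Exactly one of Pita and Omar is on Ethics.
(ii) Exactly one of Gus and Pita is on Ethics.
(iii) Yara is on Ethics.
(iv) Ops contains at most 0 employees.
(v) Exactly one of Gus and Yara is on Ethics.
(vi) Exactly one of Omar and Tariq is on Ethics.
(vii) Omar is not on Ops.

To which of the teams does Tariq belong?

Tariq: Ethics

From (iii): Yara ∈ Ethics.
From (vii): Omar ∉ Ops.
(iv): Ops already has 0, so the rest are out.
(v) (exactly one): Gus ∉ Ethics.
(ii) (exactly one): Pita ∈ Ethics.
(i) (exactly one): Omar ∉ Ethics.
(vi) (exactly one): Tariq ∈ Ethics.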